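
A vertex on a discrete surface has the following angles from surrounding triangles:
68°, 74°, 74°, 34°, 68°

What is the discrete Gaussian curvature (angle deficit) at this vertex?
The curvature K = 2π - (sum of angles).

Sum of angles = 318°. K = 360° - 318° = 42° = 7π/30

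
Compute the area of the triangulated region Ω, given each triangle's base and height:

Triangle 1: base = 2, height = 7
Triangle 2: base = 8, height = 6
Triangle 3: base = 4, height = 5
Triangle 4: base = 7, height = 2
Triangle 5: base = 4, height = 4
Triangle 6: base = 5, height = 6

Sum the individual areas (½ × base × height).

(1/2)×2×7 + (1/2)×8×6 + (1/2)×4×5 + (1/2)×7×2 + (1/2)×4×4 + (1/2)×5×6 = 71.0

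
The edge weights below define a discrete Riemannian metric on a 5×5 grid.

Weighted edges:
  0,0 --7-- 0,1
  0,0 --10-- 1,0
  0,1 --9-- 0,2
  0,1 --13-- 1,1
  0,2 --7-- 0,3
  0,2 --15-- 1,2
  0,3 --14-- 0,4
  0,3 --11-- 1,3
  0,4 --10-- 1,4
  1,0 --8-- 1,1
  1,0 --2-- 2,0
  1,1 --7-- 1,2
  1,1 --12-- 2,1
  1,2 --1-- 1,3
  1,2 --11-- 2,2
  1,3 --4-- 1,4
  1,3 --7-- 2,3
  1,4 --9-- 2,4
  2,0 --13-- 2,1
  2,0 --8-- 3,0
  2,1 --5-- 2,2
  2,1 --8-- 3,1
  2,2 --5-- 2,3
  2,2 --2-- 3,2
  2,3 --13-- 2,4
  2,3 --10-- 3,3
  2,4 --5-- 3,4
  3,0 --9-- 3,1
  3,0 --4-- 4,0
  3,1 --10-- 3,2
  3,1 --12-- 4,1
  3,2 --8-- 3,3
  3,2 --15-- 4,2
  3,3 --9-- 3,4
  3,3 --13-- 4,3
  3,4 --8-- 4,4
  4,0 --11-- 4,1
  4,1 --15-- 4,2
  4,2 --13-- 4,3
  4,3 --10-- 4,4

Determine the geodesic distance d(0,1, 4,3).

Shortest path: 0,1 → 1,1 → 1,2 → 1,3 → 2,3 → 3,3 → 4,3, total weight = 51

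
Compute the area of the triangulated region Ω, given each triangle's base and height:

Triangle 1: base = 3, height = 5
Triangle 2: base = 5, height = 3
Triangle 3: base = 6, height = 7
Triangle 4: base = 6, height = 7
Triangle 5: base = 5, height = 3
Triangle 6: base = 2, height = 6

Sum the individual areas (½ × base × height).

(1/2)×3×5 + (1/2)×5×3 + (1/2)×6×7 + (1/2)×6×7 + (1/2)×5×3 + (1/2)×2×6 = 70.5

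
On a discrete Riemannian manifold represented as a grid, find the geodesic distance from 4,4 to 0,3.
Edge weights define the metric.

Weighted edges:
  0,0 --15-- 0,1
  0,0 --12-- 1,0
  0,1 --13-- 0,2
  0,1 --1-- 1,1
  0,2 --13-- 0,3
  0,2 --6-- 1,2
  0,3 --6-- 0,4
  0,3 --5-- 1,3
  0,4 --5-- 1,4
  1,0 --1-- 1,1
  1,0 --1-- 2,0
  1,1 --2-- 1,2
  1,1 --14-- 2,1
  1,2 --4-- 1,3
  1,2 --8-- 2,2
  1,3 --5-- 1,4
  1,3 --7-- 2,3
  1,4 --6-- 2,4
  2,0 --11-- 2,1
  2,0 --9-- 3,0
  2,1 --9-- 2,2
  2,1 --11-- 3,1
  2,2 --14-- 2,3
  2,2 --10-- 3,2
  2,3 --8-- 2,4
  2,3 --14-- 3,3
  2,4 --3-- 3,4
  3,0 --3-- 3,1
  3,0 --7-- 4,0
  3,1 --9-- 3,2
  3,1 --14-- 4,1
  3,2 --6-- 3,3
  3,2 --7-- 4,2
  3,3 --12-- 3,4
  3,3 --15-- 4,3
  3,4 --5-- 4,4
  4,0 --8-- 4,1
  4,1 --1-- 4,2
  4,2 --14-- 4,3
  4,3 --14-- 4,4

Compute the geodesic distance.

Shortest path: 4,4 → 3,4 → 2,4 → 1,4 → 1,3 → 0,3, total weight = 24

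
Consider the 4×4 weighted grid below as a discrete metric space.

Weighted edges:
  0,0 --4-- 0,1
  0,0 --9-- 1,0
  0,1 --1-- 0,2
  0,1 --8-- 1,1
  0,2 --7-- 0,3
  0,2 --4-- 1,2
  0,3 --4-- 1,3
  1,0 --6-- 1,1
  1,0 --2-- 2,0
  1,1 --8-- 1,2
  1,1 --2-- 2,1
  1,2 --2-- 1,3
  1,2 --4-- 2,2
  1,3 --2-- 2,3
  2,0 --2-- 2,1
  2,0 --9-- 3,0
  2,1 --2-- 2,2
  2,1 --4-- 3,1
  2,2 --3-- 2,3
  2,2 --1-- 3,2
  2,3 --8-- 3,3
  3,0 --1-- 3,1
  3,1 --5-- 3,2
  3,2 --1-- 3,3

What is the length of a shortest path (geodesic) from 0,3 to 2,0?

Shortest path: 0,3 → 1,3 → 2,3 → 2,2 → 2,1 → 2,0, total weight = 13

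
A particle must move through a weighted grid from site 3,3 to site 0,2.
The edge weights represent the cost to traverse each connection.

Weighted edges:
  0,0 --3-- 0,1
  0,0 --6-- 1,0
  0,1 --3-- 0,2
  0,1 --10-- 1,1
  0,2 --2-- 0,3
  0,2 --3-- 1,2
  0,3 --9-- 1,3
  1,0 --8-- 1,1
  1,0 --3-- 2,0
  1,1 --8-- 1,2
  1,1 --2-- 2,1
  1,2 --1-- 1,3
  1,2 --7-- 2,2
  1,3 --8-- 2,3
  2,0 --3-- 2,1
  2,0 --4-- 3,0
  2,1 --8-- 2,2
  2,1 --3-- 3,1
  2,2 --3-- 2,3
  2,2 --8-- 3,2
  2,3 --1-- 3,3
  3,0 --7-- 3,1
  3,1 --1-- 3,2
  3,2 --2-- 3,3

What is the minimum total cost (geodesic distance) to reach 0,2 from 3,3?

Shortest path: 3,3 → 2,3 → 1,3 → 1,2 → 0,2, total weight = 13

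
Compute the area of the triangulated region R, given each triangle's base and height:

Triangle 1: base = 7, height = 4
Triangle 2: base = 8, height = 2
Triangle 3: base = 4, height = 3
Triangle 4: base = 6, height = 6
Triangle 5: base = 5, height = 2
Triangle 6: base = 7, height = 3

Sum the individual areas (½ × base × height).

(1/2)×7×4 + (1/2)×8×2 + (1/2)×4×3 + (1/2)×6×6 + (1/2)×5×2 + (1/2)×7×3 = 61.5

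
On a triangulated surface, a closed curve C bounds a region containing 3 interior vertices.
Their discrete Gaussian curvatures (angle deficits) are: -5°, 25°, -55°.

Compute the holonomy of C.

Holonomy = total enclosed curvature = (-5°) + 25° + (-55°) = -35°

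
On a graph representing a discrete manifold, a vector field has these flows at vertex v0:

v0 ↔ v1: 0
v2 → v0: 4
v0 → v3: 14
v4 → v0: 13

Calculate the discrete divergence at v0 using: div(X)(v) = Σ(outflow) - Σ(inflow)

Divergence = sum of outgoing flows = 0 + (-4) + 14 + (-13) = -3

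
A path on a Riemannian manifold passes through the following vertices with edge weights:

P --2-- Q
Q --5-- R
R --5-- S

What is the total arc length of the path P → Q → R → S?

Arc length = 2 + 5 + 5 = 12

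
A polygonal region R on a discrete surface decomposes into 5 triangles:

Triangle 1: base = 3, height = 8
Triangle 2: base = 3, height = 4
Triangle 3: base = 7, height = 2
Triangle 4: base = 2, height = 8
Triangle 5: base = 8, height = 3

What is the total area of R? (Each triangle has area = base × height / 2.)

(1/2)×3×8 + (1/2)×3×4 + (1/2)×7×2 + (1/2)×2×8 + (1/2)×8×3 = 45.0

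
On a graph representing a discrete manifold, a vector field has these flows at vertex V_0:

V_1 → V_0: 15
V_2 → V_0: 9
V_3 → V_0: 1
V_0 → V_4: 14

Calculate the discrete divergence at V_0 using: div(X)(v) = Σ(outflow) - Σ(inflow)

Divergence = sum of outgoing flows = (-15) + (-9) + (-1) + 14 = -11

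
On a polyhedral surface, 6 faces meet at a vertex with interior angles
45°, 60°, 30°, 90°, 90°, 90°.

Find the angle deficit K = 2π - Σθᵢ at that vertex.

Sum of angles = 405°. K = 360° - 405° = -45°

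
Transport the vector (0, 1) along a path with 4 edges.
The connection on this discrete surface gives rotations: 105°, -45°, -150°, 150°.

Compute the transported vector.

Total rotation: 105° + (-45°) + (-150°) + 150° = 60°. Final vector: (-0.8660, 0.5000)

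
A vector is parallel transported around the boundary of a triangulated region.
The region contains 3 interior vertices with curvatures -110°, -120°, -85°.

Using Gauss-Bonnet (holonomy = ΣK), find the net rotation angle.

Holonomy = total enclosed curvature = (-110°) + (-120°) + (-85°) = -315°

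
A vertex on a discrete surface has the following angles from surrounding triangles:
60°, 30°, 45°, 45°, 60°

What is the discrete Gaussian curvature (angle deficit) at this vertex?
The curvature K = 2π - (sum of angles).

Sum of angles = 240°. K = 360° - 240° = 120°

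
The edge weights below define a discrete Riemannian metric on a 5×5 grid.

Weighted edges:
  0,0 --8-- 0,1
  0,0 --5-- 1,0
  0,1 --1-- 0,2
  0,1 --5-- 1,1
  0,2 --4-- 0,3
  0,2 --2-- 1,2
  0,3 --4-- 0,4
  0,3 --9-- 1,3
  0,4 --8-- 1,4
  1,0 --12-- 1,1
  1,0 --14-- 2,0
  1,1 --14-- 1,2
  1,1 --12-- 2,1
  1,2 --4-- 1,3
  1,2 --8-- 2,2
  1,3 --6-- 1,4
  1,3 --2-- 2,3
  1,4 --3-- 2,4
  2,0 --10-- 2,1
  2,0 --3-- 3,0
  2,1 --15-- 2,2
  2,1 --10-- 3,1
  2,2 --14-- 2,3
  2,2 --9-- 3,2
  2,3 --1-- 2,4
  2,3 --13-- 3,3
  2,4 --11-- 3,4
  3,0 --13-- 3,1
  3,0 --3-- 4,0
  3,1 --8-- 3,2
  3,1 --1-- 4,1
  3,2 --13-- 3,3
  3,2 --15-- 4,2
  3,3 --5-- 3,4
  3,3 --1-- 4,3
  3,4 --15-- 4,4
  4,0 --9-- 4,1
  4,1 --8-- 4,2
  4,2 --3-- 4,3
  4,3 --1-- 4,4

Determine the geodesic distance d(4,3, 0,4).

Shortest path: 4,3 → 3,3 → 2,3 → 2,4 → 1,4 → 0,4, total weight = 26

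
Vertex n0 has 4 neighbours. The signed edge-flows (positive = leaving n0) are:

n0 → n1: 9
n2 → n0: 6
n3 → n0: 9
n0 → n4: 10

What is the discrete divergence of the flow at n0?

Divergence = sum of outgoing flows = 9 + (-6) + (-9) + 10 = 4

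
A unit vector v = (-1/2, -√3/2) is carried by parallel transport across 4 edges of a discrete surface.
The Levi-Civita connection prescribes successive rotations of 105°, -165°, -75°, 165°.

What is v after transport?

Total rotation: 105° + (-165°) + (-75°) + 165° = 30°. Final vector: (0, -1)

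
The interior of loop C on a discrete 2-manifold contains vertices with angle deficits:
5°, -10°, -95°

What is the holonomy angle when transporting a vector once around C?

Holonomy = total enclosed curvature = 5° + (-10°) + (-95°) = -100°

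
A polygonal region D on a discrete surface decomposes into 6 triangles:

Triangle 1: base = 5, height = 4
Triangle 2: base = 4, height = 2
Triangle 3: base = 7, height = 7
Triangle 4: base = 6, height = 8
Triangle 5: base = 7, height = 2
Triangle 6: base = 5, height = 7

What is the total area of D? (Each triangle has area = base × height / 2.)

(1/2)×5×4 + (1/2)×4×2 + (1/2)×7×7 + (1/2)×6×8 + (1/2)×7×2 + (1/2)×5×7 = 87.0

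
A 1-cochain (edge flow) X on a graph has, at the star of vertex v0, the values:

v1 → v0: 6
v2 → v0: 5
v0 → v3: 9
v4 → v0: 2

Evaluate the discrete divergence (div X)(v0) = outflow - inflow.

Divergence = sum of outgoing flows = (-6) + (-5) + 9 + (-2) = -4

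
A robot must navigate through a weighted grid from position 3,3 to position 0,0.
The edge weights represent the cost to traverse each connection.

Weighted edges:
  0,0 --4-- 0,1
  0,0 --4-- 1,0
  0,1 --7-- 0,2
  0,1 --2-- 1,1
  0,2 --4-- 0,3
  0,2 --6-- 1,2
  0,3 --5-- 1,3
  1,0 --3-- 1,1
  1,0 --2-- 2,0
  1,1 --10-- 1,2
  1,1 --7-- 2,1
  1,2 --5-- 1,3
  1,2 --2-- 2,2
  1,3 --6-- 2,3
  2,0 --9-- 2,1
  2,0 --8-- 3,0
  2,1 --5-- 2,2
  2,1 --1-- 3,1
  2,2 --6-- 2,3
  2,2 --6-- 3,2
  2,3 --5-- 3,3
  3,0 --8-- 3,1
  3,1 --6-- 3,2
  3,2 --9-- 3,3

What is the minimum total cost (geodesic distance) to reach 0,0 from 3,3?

Shortest path: 3,3 → 2,3 → 2,2 → 1,2 → 1,1 → 0,1 → 0,0, total weight = 29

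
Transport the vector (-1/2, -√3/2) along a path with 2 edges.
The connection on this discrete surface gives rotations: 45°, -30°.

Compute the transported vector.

Total rotation: 45° + (-30°) = 15°. Final vector: (-0.2588, -0.9659)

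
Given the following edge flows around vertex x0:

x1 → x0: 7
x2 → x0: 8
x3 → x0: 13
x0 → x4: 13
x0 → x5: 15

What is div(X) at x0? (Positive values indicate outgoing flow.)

Divergence = sum of outgoing flows = (-7) + (-8) + (-13) + 13 + 15 = 0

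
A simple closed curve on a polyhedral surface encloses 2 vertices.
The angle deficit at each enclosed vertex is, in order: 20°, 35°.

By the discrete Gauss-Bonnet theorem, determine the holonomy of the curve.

Holonomy = total enclosed curvature = 20° + 35° = 55°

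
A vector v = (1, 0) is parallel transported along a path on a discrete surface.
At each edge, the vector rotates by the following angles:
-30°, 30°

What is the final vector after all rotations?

Total rotation: (-30°) + 30° = 0°. Final vector: (1, 0)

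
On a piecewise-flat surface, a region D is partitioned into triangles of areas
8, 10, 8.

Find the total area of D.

8 + 10 + 8 = 26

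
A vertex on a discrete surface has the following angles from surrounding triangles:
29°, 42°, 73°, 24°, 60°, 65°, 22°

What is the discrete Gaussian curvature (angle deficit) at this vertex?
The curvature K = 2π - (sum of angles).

Sum of angles = 315°. K = 360° - 315° = 45° = π/4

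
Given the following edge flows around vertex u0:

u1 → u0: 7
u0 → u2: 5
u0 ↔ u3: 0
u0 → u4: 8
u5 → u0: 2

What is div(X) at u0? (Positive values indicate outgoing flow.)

Divergence = sum of outgoing flows = (-7) + 5 + 0 + 8 + (-2) = 4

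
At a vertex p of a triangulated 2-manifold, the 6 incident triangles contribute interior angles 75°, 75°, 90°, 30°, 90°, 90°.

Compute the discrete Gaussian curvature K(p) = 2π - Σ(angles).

Sum of angles = 450°. K = 360° - 450° = -90°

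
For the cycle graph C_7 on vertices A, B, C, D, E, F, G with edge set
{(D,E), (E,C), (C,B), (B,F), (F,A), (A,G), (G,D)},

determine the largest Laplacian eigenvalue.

The cycle graph C_n has Laplacian eigenvalues λ_k = 2 − 2cos(2πk/n), k = 0, 1, …, n−1. Here n = 7:
k=0: 2 − 2cos(0) = 0.0; k=1: 2 − 2cos(2π/7) = 0.753; k=2: 2 − 2cos(4π/7) = 2.445; k=3: 2 − 2cos(6π/7) = 3.8019; k=4: 2 − 2cos(8π/7) = 3.8019; k=5: 2 − 2cos(10π/7) = 2.445; k=6: 2 − 2cos(12π/7) = 0.753.
Laplacian eigenvalues: [0.0, 0.753, 0.753, 2.445, 2.445, 3.8019, 3.8019]. Largest eigenvalue (spectral radius) = 3.8019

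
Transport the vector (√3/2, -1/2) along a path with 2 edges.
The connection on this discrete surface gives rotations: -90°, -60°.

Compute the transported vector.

Total rotation: (-90°) + (-60°) = -150°. Final vector: (-1, 0)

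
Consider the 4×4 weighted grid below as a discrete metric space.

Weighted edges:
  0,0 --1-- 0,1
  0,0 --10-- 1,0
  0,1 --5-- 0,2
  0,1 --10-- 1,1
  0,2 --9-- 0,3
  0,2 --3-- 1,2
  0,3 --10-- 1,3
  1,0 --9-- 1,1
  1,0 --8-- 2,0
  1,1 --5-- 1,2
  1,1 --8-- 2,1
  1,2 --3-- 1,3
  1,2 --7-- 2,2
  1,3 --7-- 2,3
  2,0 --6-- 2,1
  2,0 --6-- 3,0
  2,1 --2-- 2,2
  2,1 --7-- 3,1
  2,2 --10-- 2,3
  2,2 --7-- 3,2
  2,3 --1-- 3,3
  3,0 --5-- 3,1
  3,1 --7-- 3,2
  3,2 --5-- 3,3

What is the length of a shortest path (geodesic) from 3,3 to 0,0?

Shortest path: 3,3 → 2,3 → 1,3 → 1,2 → 0,2 → 0,1 → 0,0, total weight = 20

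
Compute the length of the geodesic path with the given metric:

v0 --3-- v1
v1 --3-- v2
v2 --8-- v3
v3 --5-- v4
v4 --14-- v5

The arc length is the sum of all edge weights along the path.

Arc length = 3 + 3 + 8 + 5 + 14 = 33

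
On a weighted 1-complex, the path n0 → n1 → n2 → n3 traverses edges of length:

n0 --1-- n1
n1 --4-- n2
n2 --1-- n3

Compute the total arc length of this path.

Arc length = 1 + 4 + 1 = 6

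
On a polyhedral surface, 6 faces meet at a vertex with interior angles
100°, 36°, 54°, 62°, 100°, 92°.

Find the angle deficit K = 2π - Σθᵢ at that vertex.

Sum of angles = 444°. K = 360° - 444° = -84° = -7π/15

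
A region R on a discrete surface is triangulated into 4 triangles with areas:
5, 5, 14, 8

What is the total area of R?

5 + 5 + 14 + 8 = 32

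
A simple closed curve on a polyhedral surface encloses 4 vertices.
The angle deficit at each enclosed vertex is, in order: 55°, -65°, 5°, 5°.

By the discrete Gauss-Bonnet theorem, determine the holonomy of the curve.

Holonomy = total enclosed curvature = 55° + (-65°) + 5° + 5° = 0°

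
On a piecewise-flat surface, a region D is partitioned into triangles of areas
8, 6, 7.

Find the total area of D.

8 + 6 + 7 = 21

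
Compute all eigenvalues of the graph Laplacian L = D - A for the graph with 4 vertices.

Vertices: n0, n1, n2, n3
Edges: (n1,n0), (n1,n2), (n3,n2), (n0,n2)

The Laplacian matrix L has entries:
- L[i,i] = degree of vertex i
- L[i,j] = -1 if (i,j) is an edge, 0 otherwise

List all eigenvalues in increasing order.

Degrees: deg(n0) = 2, deg(n1) = 2, deg(n2) = 3, deg(n3) = 1.
L = D − A with rows/columns ordered (n0, n1, n2, n3):
  [ 2, -1, -1,  0]
  [-1,  2, -1,  0]
  [-1, -1,  3, -1]
  [ 0,  0, -1,  1]
Characteristic polynomial: det(λI − L) = λ(λ − 1)(λ − 3)(λ − 4).
Roots: λ = 0; (λ − 1) = 0 ⇒ λ = 1; (λ − 3) = 0 ⇒ λ = 3; (λ − 4) = 0 ⇒ λ = 4.
(Check: the roots sum (with multiplicity) to 8, matching trace L = Σdeg = 2·4 = 8.)
Laplacian eigenvalues (increasing order): [0.0, 1.0, 3.0, 4.0]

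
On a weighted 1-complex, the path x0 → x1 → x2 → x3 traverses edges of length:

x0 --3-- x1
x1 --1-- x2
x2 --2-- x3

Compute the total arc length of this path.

Arc length = 3 + 1 + 2 = 6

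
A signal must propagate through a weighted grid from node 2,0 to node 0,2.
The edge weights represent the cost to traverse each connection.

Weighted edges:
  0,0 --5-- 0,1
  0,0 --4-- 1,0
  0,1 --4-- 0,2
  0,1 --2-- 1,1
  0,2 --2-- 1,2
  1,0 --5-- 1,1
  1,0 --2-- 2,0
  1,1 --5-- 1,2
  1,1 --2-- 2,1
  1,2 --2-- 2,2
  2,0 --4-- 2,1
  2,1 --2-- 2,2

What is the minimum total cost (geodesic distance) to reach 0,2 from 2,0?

Shortest path: 2,0 → 2,1 → 2,2 → 1,2 → 0,2, total weight = 10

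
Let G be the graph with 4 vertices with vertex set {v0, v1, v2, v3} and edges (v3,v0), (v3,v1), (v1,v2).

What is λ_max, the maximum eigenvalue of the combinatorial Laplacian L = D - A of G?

Degrees: deg(v0) = 1, deg(v1) = 2, deg(v2) = 1, deg(v3) = 2.
L = D − A with rows/columns ordered (v0, v1, v2, v3):
  [ 1,  0,  0, -1]
  [ 0,  2, -1, -1]
  [ 0, -1,  1,  0]
  [-1, -1,  0,  2]
Characteristic polynomial: det(λI − L) = λ(λ² − 4λ + 2)(λ − 2).
Roots: λ = 0; (λ² − 4λ + 2) = 0 ⇒ λ = 2 ± √2 ≈ 0.5858, 3.4142; (λ − 2) = 0 ⇒ λ = 2.
(Check: the roots sum (with multiplicity) to 6, matching trace L = Σdeg = 2·3 = 6.)
Laplacian eigenvalues: [0.0, 0.5858, 2.0, 3.4142]. Largest eigenvalue (spectral radius) = 3.4142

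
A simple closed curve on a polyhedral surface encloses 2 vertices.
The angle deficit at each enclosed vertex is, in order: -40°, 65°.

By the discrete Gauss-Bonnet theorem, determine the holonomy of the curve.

Holonomy = total enclosed curvature = (-40°) + 65° = 25°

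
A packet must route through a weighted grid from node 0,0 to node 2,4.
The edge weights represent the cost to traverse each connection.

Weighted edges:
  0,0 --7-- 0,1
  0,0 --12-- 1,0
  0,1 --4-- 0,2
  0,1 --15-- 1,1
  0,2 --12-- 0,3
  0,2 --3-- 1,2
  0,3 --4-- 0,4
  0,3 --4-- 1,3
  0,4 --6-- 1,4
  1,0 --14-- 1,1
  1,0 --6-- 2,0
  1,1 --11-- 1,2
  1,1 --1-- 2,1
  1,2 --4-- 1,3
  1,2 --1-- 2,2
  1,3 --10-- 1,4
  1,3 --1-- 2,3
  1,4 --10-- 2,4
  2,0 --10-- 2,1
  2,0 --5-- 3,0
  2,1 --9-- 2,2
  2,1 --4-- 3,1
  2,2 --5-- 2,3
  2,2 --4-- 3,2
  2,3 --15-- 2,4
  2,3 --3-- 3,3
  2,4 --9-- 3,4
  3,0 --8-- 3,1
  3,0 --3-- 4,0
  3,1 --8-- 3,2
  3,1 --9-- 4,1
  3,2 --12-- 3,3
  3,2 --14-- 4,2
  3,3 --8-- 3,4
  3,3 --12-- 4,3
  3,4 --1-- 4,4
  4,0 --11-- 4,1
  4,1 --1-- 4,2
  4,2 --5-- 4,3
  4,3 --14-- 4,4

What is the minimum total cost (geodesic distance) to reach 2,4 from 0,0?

Shortest path: 0,0 → 0,1 → 0,2 → 1,2 → 1,3 → 2,3 → 2,4, total weight = 34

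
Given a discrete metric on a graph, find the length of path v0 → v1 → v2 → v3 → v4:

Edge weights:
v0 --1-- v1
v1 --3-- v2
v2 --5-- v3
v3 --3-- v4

Arc length = 1 + 3 + 5 + 3 = 12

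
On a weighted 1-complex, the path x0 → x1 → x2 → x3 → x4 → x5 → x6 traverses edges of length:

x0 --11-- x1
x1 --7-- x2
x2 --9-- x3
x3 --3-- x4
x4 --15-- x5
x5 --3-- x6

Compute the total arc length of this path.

Arc length = 11 + 7 + 9 + 3 + 15 + 3 = 48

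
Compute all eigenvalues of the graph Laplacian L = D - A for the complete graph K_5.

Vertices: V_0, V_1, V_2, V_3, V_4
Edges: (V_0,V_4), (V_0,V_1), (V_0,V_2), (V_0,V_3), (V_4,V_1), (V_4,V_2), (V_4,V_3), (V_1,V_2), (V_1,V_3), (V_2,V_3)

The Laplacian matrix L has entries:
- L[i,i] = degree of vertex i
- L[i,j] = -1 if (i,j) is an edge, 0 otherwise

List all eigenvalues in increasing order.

For the complete graph K_n, L = nI − J (J = all-ones matrix). J has eigenvalues n (once, eigenvector 𝟙) and 0 (multiplicity n−1), so L has eigenvalues 0 (once) and n (multiplicity n−1). Here n = 5: eigenvalue 0 once and 5 with multiplicity 4.
Laplacian eigenvalues (increasing order): [0.0, 5.0, 5.0, 5.0, 5.0]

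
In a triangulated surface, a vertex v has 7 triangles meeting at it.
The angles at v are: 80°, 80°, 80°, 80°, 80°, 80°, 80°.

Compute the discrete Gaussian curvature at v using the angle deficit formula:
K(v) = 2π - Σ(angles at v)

Sum of angles = 560°. K = 360° - 560° = -200°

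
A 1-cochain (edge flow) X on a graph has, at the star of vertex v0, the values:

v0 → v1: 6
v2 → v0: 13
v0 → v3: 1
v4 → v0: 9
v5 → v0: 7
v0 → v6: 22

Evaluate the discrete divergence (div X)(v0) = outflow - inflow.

Divergence = sum of outgoing flows = 6 + (-13) + 1 + (-9) + (-7) + 22 = 0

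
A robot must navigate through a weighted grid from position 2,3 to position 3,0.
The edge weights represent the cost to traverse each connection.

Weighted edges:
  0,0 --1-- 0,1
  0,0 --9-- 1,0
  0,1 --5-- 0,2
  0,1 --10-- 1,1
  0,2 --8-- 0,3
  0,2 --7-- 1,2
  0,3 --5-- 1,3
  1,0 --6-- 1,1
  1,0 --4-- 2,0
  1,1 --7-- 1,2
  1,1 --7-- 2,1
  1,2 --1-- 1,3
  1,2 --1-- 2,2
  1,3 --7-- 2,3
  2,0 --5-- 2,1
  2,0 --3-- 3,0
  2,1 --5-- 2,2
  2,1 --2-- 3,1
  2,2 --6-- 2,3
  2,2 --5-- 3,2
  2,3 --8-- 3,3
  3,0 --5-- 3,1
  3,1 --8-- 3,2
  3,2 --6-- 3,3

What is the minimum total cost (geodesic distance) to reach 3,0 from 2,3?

Shortest path: 2,3 → 2,2 → 2,1 → 3,1 → 3,0, total weight = 18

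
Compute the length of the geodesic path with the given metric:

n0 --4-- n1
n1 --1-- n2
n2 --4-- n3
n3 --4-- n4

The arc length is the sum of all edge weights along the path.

Arc length = 4 + 1 + 4 + 4 = 13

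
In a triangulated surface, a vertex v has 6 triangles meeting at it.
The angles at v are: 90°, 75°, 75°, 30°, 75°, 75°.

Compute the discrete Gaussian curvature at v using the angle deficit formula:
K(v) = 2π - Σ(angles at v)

Sum of angles = 420°. K = 360° - 420° = -60°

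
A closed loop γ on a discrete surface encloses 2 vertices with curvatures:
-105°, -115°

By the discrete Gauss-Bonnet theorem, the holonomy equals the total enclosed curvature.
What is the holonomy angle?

Holonomy = total enclosed curvature = (-105°) + (-115°) = -220°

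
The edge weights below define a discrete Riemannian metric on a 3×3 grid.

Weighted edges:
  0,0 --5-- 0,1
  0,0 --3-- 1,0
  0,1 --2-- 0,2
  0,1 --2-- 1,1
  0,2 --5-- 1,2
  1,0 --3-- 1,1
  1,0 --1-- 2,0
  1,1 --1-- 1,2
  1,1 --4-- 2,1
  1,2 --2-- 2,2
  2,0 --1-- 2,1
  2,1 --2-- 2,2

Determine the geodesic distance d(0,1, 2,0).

Shortest path: 0,1 → 1,1 → 1,0 → 2,0, total weight = 6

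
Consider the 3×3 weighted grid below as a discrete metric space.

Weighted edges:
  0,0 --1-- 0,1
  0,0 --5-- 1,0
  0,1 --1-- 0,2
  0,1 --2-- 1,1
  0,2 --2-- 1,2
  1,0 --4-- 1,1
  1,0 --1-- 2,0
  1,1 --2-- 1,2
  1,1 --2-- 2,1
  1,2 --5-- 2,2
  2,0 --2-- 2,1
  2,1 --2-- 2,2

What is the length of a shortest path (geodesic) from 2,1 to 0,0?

Shortest path: 2,1 → 1,1 → 0,1 → 0,0, total weight = 5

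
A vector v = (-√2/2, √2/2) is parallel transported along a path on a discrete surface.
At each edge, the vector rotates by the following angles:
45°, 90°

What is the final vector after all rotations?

Total rotation: 45° + 90° = 135°. Final vector: (0, -1)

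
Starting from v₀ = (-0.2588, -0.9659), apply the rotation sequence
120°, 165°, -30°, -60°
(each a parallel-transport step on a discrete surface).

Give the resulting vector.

Total rotation: 120° + 165° + (-30°) + (-60°) = 195° ≡ -165° (mod 360°). Final vector: (0, 1)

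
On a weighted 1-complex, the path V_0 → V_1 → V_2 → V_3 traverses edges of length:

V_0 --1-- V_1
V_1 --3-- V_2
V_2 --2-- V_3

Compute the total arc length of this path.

Arc length = 1 + 3 + 2 = 6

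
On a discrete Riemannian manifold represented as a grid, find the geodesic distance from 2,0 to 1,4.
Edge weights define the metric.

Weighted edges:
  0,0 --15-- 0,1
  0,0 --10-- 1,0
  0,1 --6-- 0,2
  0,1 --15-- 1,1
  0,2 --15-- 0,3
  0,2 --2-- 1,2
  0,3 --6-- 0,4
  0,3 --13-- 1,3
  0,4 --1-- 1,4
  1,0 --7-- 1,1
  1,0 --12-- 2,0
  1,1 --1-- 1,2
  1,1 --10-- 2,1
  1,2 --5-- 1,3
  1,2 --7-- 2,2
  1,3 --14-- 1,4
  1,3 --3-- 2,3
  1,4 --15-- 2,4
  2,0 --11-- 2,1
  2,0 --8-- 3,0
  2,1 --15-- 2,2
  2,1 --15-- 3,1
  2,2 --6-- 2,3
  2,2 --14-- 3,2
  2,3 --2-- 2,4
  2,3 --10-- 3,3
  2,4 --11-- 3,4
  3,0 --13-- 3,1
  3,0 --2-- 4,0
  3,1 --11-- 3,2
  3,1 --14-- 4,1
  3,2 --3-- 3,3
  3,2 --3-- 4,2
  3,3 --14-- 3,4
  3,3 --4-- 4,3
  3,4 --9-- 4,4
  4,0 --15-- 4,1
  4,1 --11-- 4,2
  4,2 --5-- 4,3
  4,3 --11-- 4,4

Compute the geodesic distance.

Shortest path: 2,0 → 1,0 → 1,1 → 1,2 → 1,3 → 1,4, total weight = 39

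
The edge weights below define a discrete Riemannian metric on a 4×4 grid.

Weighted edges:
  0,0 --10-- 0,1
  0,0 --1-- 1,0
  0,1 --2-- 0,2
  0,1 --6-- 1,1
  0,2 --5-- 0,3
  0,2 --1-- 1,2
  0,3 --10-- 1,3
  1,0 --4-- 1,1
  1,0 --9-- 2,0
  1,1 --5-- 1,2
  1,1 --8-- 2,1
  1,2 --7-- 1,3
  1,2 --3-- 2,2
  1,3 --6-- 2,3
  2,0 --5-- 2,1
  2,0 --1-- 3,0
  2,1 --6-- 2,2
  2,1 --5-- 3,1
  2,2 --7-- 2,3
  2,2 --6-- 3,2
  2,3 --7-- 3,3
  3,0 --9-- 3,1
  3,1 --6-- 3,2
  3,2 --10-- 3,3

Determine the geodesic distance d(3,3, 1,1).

Shortest path: 3,3 → 2,3 → 2,2 → 1,2 → 1,1, total weight = 22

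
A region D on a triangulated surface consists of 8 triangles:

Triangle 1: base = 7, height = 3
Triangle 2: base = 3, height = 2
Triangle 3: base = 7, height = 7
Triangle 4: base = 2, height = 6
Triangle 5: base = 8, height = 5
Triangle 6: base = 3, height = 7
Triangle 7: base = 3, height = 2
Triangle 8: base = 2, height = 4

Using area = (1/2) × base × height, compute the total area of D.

(1/2)×7×3 + (1/2)×3×2 + (1/2)×7×7 + (1/2)×2×6 + (1/2)×8×5 + (1/2)×3×7 + (1/2)×3×2 + (1/2)×2×4 = 81.5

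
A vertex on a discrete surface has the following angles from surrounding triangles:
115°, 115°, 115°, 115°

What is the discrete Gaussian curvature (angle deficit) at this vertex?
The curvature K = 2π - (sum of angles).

Sum of angles = 460°. K = 360° - 460° = -100°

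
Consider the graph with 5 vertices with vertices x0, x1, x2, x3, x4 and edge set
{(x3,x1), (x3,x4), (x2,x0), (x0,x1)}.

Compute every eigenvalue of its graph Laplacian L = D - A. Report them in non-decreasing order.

Degrees: deg(x0) = 2, deg(x1) = 2, deg(x2) = 1, deg(x3) = 2, deg(x4) = 1.
L = D − A with rows/columns ordered (x0, x1, x2, x3, x4):
  [ 2, -1, -1,  0,  0]
  [-1,  2,  0, -1,  0]
  [-1,  0,  1,  0,  0]
  [ 0, -1,  0,  2, -1]
  [ 0,  0,  0, -1,  1]
Characteristic polynomial: det(λI − L) = λ(λ² − 3λ + 1)(λ² − 5λ + 5).
Roots: λ = 0; (λ² − 3λ + 1) = 0 ⇒ λ = (3 ± √5)/2 ≈ 0.382, 2.618; (λ² − 5λ + 5) = 0 ⇒ λ = (5 ± √5)/2 ≈ 1.382, 3.618.
(Check: the roots sum (with multiplicity) to 8, matching trace L = Σdeg = 2·4 = 8.)
Laplacian eigenvalues (increasing order): [0.0, 0.382, 1.382, 2.618, 3.618]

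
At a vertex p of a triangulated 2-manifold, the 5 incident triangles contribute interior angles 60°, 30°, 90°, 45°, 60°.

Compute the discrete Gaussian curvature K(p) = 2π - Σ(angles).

Sum of angles = 285°. K = 360° - 285° = 75°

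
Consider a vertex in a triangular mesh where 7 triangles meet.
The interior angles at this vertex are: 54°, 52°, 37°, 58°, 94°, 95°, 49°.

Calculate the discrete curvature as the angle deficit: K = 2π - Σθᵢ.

Sum of angles = 439°. K = 360° - 439° = -79° = -79π/180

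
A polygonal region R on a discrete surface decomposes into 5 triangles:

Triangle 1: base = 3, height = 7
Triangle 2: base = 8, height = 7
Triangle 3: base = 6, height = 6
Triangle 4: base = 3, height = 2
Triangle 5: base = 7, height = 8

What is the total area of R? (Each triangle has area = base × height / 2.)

(1/2)×3×7 + (1/2)×8×7 + (1/2)×6×6 + (1/2)×3×2 + (1/2)×7×8 = 87.5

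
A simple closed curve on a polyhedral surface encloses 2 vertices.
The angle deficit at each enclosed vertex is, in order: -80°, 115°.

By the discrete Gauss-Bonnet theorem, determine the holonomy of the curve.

Holonomy = total enclosed curvature = (-80°) + 115° = 35°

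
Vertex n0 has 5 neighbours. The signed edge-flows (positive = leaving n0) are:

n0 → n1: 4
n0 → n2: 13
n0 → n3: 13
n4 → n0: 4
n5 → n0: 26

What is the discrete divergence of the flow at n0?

Divergence = sum of outgoing flows = 4 + 13 + 13 + (-4) + (-26) = 0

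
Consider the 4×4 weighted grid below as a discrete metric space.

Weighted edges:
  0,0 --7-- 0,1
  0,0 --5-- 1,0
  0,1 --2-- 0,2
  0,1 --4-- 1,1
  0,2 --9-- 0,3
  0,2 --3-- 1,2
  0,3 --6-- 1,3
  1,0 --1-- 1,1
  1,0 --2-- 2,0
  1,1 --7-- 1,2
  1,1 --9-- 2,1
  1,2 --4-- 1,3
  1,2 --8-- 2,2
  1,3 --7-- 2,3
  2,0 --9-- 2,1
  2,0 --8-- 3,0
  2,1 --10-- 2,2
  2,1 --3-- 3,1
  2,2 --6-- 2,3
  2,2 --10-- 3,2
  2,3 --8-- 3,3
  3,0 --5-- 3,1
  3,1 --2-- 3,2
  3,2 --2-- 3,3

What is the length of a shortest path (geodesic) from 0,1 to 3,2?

Shortest path: 0,1 → 1,1 → 2,1 → 3,1 → 3,2, total weight = 18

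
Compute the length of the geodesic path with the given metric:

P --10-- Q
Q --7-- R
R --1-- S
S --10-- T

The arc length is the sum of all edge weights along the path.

Arc length = 10 + 7 + 1 + 10 = 28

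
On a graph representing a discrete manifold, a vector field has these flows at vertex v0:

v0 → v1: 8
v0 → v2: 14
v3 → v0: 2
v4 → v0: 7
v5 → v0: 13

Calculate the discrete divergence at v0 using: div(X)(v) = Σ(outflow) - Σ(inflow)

Divergence = sum of outgoing flows = 8 + 14 + (-2) + (-7) + (-13) = 0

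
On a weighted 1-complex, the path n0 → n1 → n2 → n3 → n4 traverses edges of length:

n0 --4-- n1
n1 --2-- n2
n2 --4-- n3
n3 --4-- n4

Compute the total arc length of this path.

Arc length = 4 + 2 + 4 + 4 = 14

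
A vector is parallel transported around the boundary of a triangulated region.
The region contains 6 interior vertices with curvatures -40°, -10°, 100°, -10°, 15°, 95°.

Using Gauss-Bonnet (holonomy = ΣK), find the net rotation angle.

Holonomy = total enclosed curvature = (-40°) + (-10°) + 100° + (-10°) + 15° + 95° = 150°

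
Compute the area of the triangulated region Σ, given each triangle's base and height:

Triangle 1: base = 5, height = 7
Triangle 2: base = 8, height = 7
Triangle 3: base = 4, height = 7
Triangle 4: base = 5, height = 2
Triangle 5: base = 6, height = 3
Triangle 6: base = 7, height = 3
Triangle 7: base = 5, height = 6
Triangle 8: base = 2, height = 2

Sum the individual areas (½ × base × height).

(1/2)×5×7 + (1/2)×8×7 + (1/2)×4×7 + (1/2)×5×2 + (1/2)×6×3 + (1/2)×7×3 + (1/2)×5×6 + (1/2)×2×2 = 101.0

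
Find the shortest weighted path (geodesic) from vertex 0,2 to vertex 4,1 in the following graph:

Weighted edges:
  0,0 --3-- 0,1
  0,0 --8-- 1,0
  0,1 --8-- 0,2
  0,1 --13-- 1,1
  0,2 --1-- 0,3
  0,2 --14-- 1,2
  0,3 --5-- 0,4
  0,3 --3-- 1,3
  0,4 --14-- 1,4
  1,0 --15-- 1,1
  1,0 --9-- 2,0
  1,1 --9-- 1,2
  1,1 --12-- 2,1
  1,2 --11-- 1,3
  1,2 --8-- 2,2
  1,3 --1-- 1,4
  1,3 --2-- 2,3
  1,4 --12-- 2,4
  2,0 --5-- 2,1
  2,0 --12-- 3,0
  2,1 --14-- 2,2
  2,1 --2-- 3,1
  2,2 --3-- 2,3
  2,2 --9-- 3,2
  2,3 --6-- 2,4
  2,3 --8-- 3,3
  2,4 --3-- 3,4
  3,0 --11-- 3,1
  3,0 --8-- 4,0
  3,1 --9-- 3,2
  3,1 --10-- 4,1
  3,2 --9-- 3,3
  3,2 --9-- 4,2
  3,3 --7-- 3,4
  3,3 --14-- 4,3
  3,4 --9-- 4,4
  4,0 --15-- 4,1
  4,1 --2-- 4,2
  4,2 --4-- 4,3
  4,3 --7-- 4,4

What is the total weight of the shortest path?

Shortest path: 0,2 → 0,3 → 1,3 → 2,3 → 2,2 → 3,2 → 4,2 → 4,1, total weight = 29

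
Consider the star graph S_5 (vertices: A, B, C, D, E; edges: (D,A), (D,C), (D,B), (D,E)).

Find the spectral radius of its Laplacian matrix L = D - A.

The star S_5 is the complete bipartite graph K_{1,4} (one hub of degree 4, 4 leaves of degree 1). The Laplacian spectrum of K_{p,q} is 0, p (multiplicity q−1), q (multiplicity p−1), p+q. With p = 1, q = 4: 0 once, 1 with multiplicity 3, and 5 once. (Check: trace L = sum of degrees = 8 = 3·1 + 5.)
Laplacian eigenvalues: [0.0, 1.0, 1.0, 1.0, 5.0]. Largest eigenvalue (spectral radius) = 5.0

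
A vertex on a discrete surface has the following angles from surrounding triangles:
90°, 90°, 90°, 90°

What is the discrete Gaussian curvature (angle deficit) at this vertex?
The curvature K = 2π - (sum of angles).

Sum of angles = 360°. K = 360° - 360° = 0°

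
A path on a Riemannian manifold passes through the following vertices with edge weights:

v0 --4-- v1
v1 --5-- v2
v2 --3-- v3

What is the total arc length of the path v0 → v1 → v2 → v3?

Arc length = 4 + 5 + 3 = 12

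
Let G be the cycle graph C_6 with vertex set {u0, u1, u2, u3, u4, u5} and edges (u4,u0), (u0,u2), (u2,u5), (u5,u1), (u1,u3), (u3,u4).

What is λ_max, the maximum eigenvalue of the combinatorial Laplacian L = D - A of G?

The cycle graph C_n has Laplacian eigenvalues λ_k = 2 − 2cos(2πk/n), k = 0, 1, …, n−1. Here n = 6:
k=0: 2 − 2cos(0) = 0.0; k=1: 2 − 2cos(π/3) = 1.0; k=2: 2 − 2cos(2π/3) = 3.0; k=3: 2 − 2cos(π) = 4.0; k=4: 2 − 2cos(4π/3) = 3.0; k=5: 2 − 2cos(5π/3) = 1.0.
Laplacian eigenvalues: [0.0, 1.0, 1.0, 3.0, 3.0, 4.0]. Largest eigenvalue (spectral radius) = 4.0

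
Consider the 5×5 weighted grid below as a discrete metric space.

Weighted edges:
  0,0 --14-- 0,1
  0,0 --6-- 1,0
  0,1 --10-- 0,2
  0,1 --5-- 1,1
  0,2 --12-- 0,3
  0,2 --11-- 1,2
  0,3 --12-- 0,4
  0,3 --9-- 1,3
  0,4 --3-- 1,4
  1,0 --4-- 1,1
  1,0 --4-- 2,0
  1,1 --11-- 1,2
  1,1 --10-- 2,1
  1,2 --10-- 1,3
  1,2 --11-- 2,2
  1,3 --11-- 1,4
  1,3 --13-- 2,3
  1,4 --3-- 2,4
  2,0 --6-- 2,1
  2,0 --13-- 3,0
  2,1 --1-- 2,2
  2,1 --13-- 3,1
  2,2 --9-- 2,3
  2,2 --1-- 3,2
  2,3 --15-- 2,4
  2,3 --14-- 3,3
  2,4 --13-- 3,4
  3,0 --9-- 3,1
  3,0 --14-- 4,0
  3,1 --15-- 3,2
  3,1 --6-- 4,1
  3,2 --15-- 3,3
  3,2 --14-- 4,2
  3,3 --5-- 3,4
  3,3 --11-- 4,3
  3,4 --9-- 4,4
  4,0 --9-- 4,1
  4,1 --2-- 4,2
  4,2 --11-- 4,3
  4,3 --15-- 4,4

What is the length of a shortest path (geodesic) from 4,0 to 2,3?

Shortest path: 4,0 → 4,1 → 4,2 → 3,2 → 2,2 → 2,3, total weight = 35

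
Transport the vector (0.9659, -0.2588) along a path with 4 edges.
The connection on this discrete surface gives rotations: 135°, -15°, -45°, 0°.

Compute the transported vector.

Total rotation: 135° + (-15°) + (-45°) + 0° = 75°. Final vector: (0.5000, 0.8660)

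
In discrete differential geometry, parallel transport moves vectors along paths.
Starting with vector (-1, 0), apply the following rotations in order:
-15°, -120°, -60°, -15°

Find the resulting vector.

Total rotation: (-15°) + (-120°) + (-60°) + (-15°) = -210° ≡ 150° (mod 360°). Final vector: (0.8660, -0.5000)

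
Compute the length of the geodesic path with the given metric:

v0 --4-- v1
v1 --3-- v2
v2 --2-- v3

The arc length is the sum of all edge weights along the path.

Arc length = 4 + 3 + 2 = 9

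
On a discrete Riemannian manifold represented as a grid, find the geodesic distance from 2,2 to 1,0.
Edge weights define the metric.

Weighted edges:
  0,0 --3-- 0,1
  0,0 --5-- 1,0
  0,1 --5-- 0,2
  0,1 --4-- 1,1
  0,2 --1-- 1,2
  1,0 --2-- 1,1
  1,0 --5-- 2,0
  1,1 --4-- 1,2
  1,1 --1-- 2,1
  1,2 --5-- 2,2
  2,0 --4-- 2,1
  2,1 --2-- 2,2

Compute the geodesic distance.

Shortest path: 2,2 → 2,1 → 1,1 → 1,0, total weight = 5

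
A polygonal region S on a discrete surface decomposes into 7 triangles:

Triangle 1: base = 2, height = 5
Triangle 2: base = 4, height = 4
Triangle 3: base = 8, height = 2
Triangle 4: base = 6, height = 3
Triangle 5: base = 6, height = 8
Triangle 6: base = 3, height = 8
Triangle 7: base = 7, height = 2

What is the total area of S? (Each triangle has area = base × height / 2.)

(1/2)×2×5 + (1/2)×4×4 + (1/2)×8×2 + (1/2)×6×3 + (1/2)×6×8 + (1/2)×3×8 + (1/2)×7×2 = 73.0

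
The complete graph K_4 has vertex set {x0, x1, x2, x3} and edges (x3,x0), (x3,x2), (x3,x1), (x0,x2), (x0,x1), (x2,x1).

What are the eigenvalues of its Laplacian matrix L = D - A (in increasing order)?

For the complete graph K_n, L = nI − J (J = all-ones matrix). J has eigenvalues n (once, eigenvector 𝟙) and 0 (multiplicity n−1), so L has eigenvalues 0 (once) and n (multiplicity n−1). Here n = 4: eigenvalue 0 once and 4 with multiplicity 3.
Laplacian eigenvalues (increasing order): [0.0, 4.0, 4.0, 4.0]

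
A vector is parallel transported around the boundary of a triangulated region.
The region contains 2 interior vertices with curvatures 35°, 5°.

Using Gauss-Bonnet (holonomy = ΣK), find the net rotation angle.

Holonomy = total enclosed curvature = 35° + 5° = 40°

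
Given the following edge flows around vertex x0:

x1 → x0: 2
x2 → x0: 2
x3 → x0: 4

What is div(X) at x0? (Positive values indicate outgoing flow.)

Divergence = sum of outgoing flows = (-2) + (-2) + (-4) = -8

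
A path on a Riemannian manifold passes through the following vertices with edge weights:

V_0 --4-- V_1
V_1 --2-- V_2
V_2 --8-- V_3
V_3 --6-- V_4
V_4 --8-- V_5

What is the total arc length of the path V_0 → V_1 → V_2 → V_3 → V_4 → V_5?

Arc length = 4 + 2 + 8 + 6 + 8 = 28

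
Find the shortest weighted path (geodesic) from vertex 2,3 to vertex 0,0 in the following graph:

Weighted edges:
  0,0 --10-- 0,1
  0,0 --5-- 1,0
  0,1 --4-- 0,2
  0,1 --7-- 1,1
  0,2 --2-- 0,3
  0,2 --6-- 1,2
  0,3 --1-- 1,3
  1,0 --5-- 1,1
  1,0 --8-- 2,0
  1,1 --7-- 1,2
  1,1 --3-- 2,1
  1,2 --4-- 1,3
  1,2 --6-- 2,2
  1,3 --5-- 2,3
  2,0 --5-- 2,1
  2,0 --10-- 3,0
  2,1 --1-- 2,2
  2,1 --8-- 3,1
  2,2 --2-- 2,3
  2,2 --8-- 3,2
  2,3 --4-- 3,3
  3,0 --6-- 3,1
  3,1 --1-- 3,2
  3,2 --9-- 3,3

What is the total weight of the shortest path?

Shortest path: 2,3 → 2,2 → 2,1 → 1,1 → 1,0 → 0,0, total weight = 16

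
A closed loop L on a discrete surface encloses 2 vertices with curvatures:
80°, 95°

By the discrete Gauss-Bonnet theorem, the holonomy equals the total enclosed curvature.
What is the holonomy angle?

Holonomy = total enclosed curvature = 80° + 95° = 175°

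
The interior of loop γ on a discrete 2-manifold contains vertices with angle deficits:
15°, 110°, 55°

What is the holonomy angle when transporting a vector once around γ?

Holonomy = total enclosed curvature = 15° + 110° + 55° = 180°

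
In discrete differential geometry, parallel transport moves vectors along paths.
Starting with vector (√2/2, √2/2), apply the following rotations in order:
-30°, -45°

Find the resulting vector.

Total rotation: (-30°) + (-45°) = -75°. Final vector: (0.8660, -0.5000)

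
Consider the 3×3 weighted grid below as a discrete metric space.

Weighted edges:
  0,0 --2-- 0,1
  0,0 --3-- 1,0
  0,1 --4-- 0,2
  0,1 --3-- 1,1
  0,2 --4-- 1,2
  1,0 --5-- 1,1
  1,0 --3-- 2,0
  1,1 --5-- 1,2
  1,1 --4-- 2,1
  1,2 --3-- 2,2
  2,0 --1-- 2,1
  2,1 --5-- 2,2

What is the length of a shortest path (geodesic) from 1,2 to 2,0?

Shortest path: 1,2 → 2,2 → 2,1 → 2,0, total weight = 9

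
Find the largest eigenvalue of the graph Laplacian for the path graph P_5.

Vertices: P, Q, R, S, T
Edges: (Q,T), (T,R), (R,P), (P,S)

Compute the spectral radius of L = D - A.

The path graph P_n has Laplacian eigenvalues λ_k = 2 − 2cos(kπ/n), k = 0, 1, …, n−1. Here n = 5:
k=0: 2 − 2cos(0) = 0.0; k=1: 2 − 2cos(π/5) = 0.382; k=2: 2 − 2cos(2π/5) = 1.382; k=3: 2 − 2cos(3π/5) = 2.618; k=4: 2 − 2cos(4π/5) = 3.618.
Laplacian eigenvalues: [0.0, 0.382, 1.382, 2.618, 3.618]. Largest eigenvalue (spectral radius) = 3.618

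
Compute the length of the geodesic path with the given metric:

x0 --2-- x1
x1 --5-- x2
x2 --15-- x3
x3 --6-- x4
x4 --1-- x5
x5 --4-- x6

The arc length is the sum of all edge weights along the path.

Arc length = 2 + 5 + 15 + 6 + 1 + 4 = 33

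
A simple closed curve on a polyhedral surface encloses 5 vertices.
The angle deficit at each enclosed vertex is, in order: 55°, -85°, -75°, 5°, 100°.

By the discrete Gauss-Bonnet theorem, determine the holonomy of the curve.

Holonomy = total enclosed curvature = 55° + (-85°) + (-75°) + 5° + 100° = 0°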